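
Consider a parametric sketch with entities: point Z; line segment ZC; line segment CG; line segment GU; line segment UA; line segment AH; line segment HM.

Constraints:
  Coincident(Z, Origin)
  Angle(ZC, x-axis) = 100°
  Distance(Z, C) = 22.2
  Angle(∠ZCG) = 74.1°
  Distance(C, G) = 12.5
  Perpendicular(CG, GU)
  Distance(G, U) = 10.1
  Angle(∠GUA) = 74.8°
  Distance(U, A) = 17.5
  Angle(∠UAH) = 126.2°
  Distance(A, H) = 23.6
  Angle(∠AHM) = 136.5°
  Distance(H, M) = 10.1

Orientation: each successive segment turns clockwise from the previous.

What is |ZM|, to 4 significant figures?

49.55

Z is at the origin; ZC runs at 100.0° with length 22.2, so C = (-3.855, 21.86). ∠ZCG = 74.1° gives CG at -5.900° from the x-axis; with |CG| = 12.5, G = (8.579, 20.58). CG ⟂ GU, so GU runs at -95.90°; with |GU| = 10.1, U = (7.541, 10.53). ∠GUA = 74.8° gives UA at 158.9° from the x-axis; with |UA| = 17.5, A = (-8.786, 16.83). ∠UAH = 126.2° gives AH at 105.1° from the x-axis; with |AH| = 23.6, H = (-14.93, 39.62). ∠AHM = 136.5° gives HM at 61.60° from the x-axis; with |HM| = 10.1, M = (-10.13, 48.50). Then |ZM| = |M − Z| = 49.55.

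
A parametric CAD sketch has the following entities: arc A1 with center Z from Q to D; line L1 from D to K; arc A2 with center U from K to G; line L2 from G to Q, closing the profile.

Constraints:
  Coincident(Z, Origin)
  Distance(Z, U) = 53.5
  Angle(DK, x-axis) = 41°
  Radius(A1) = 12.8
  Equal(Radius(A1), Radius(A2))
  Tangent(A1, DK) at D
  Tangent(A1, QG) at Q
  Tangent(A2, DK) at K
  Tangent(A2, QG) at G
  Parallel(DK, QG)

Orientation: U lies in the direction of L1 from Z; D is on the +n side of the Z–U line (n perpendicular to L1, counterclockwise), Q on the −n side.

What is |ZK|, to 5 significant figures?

55.010

Tangency of A1 to both parallel lines with radius 12.8 puts D and Q at Z ± 12.8·n: D = (-8.3976, 9.6603), Q = (8.3976, -9.6603). Equal radii place K and G the same way about U: K = U + 12.8·n = (31.979, 44.759), G = U − 12.8·n = (48.775, 25.439). Then |ZK| = |K − Z| = 55.010.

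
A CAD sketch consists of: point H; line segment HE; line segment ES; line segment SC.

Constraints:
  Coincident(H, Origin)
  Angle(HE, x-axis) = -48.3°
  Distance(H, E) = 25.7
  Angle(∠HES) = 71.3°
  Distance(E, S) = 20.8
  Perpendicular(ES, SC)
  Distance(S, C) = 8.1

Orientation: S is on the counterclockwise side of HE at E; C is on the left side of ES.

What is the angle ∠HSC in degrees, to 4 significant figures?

27.29°

H is at the origin; HE runs at -48.3° with length 25.7, so E = 25.7·(cos -48.3°, sin -48.3°) = (17.10, -19.19). ∠HES = 71.3°, so ES runs at -48.3° + (180° − 71.3°) = 60.40° from the x-axis; with |ES| = 20.8, S = E + 20.8·(cos 60.40°, sin 60.40°) = (27.37, -1.103). ES is perpendicular to SC; with |SC| = 8.1 on the left of ES, C = S + 8.1·(-0.8695, 0.4939) = (20.33, 2.898). Then cos ∠HSC = SH·SC / (|SH||SC|), giving 27.29°.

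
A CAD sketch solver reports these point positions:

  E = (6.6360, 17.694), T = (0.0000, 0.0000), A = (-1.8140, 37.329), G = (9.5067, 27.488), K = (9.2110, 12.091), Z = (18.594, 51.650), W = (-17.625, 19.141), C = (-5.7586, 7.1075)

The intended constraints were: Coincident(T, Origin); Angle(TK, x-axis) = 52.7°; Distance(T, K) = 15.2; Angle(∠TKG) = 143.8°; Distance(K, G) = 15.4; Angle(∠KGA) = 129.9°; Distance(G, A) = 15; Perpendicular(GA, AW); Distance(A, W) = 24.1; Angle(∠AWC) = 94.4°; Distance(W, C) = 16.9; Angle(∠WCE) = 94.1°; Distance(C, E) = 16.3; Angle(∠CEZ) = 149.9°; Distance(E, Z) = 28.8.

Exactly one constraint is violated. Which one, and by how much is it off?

Distance(E, Z) = 28.8 — off by 7.20.

T = (0.00, 0.00) ✓; TK at 52.70° ✓; |TK| = 15.20 ✓; ∠TKG = 143.8° ✓; |KG| = 15.40 ✓; ∠KGA = 129.9° ✓; |GA| = 15.00 ✓; ∠(GA, AW) = 90.00° ✓; |AW| = 24.10 ✓; ∠AWC = 94.40° ✓; |WC| = 16.90 ✓; ∠WCE = 94.10° ✓; |CE| = 16.30 ✓; ∠CEZ = 149.9° ✓; |EZ| = 36.00 ✗.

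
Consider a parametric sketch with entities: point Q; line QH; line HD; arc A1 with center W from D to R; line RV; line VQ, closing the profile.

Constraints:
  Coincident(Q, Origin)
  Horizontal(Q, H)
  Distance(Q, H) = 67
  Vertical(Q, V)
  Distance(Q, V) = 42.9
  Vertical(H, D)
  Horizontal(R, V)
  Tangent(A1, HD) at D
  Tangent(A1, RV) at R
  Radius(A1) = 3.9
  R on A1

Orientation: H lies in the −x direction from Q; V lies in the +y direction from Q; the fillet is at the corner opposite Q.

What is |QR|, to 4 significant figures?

76.30

The virtual corner opposite Q is at (-67.00, 42.90). A1 meets HD tangentially, so WD is at right angles to HD and A1 meets RV tangentially, so WR is at right angles to RV, with radius 3.9, so the center W sits 3.9 in from both sides at W = (-63.10, 39.00). That places the tangent points at D = (-67.00, 39.00) on HD and R = (-63.10, 42.90) on RV. Then |QR| = |R − Q| = 76.30.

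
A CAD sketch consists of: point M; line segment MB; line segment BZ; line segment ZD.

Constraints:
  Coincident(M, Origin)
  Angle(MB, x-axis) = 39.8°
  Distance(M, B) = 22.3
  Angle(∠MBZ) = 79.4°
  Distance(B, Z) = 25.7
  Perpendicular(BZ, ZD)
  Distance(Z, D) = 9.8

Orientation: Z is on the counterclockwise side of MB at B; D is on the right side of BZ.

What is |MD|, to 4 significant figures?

38.37

M is at the origin; MB runs at 39.8° with length 22.3, so B = 22.3·(cos 39.8°, sin 39.8°) = (17.13, 14.27). ∠MBZ = 79.4°, so BZ runs at 39.8° + (180° − 79.4°) = 140.4° from the x-axis; with |BZ| = 25.7, Z = B + 25.7·(cos 140.4°, sin 140.4°) = (-2.669, 30.66). BZ ⟂ ZD; with |ZD| = 9.8 on the right of BZ, D = Z + 9.8·(0.6374, 0.7705) = (3.577, 38.21). Then |MD| = |D − M| = 38.37.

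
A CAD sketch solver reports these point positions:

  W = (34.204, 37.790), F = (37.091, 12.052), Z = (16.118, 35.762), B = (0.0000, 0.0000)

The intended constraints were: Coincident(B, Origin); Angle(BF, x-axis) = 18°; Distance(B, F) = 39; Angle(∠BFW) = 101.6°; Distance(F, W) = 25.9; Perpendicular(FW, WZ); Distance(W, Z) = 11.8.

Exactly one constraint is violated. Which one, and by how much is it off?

Distance(W, Z) = 11.8 — off by 6.40.

B = (0.00, 0.00) ✓; BF at 18.00° ✓; |BF| = 39.00 ✓; ∠BFW = 101.6° ✓; |FW| = 25.90 ✓; ∠(FW, WZ) = 90.00° ✓; |WZ| = 18.20 ✗.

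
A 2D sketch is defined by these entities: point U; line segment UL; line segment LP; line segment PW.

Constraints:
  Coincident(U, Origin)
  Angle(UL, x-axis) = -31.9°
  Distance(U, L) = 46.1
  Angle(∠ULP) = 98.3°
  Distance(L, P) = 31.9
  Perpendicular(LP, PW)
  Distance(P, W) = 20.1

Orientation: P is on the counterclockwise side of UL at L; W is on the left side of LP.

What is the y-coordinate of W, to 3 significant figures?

13.0

U is at the origin; UL runs at -31.9° with length 46.1, so L = 46.1·(cos -31.9°, sin -31.9°) = (39.1, -24.4). ∠ULP = 98.3°, so LP runs at -31.9° + (180° − 98.3°) = 49.8° from the x-axis; with |LP| = 31.9, P = L + 31.9·(cos 49.8°, sin 49.8°) = (59.7, 0.00409). LP is perpendicular to PW; with |PW| = 20.1 on the left of LP, W = P + 20.1·(-0.764, 0.645) = (44.4, 13.0). So W.y = 13.0.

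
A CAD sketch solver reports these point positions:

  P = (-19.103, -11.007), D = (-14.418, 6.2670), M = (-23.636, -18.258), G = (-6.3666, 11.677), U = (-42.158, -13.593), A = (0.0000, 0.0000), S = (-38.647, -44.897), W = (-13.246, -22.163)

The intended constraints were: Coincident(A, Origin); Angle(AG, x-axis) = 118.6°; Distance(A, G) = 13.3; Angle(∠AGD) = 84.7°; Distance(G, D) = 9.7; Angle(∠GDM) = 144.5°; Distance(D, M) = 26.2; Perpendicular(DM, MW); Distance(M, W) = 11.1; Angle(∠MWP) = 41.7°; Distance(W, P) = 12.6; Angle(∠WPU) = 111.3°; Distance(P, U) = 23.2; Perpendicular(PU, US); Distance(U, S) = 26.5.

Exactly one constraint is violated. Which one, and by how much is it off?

Distance(U, S) = 26.5 — off by 5.00.

A = (0.00, 0.00) ✓; AG at 118.6° ✓; |AG| = 13.30 ✓; ∠AGD = 84.70° ✓; |GD| = 9.700 ✓; ∠GDM = 144.5° ✓; |DM| = 26.20 ✓; ∠(DM, MW) = 90.00° ✓; |MW| = 11.10 ✓; ∠MWP = 41.70° ✓; |WP| = 12.60 ✓; ∠WPU = 111.3° ✓; |PU| = 23.20 ✓; ∠(PU, US) = 90.00° ✓; |US| = 31.50 ✗.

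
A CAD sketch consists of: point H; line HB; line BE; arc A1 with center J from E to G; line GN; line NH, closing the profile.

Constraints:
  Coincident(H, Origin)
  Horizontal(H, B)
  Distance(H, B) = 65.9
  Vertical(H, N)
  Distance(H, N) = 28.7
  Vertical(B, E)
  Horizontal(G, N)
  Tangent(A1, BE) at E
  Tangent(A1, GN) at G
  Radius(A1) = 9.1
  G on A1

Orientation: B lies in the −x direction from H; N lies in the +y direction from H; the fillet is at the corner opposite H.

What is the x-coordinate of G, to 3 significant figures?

-56.8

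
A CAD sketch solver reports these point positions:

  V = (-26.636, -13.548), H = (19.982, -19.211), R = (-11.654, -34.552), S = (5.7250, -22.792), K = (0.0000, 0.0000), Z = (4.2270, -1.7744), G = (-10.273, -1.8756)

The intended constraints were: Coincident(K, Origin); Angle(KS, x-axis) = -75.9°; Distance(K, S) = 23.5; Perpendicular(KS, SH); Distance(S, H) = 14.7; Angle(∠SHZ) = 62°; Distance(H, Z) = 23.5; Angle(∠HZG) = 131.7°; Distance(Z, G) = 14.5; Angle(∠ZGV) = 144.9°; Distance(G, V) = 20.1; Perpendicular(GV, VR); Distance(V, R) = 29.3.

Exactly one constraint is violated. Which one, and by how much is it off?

Distance(V, R) = 29.3 — off by 3.50.

K = (0.00, 0.00) ✓; KS at -75.90° ✓; |KS| = 23.50 ✓; ∠(KS, SH) = 90.00° ✓; |SH| = 14.70 ✓; ∠SHZ = 62.00° ✓; |HZ| = 23.50 ✓; ∠HZG = 131.7° ✓; |ZG| = 14.50 ✓; ∠ZGV = 144.9° ✓; |GV| = 20.10 ✓; ∠(GV, VR) = 90.00° ✓; |VR| = 25.80 ✗.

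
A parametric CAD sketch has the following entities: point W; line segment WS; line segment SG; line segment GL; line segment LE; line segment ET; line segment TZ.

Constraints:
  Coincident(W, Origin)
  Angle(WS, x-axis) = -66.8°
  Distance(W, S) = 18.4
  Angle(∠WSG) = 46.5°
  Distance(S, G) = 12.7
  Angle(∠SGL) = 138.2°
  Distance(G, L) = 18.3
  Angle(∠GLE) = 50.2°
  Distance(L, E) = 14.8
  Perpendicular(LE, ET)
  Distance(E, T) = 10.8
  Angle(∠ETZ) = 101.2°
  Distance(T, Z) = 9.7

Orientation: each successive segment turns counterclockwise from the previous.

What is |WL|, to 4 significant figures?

13.72

W is at the origin; WS runs at -66.8° with length 18.4, so S = (7.249, -16.91). ∠WSG = 46.5° gives SG at 66.70° from the x-axis; with |SG| = 12.7, G = (12.27, -5.248). ∠SGL = 138.2° gives GL at 108.5° from the x-axis; with |GL| = 18.3, L = (6.465, 12.11). Then |WL| = |L − W| = 13.72.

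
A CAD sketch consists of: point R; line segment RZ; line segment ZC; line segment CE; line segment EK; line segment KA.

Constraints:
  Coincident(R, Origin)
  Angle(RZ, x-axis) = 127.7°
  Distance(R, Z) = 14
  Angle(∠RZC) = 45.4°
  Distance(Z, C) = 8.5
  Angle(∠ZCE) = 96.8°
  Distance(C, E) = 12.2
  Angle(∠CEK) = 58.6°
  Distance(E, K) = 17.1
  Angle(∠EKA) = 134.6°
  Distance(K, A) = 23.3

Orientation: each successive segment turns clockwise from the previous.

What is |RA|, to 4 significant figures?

35.63

R is at the origin; RZ runs at 127.7° with length 14.0, so Z = (-8.561, 11.08). ∠RZC = 45.4° gives ZC at -6.900° from the x-axis; with |ZC| = 8.5, C = (-0.1229, 10.06). ∠ZCE = 96.8° gives CE at -90.10° from the x-axis; with |CE| = 12.2, E = (-0.1442, -2.144). ∠CEK = 58.6° gives EK at 148.5° from the x-axis; with |EK| = 17.1, K = (-14.72, 6.791). ∠EKA = 134.6° gives KA at 103.1° from the x-axis; with |KA| = 23.3, A = (-20.01, 29.48). Then |RA| = |A − R| = 35.63.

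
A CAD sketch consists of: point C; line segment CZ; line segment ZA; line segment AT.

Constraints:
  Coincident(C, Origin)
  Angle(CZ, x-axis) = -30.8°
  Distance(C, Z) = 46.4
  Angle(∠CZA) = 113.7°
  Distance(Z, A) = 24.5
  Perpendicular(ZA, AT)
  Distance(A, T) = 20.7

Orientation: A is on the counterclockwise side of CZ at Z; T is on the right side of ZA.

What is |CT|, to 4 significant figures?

76.51

∠CZA = 113.7°, so ZA runs at -30.8° + (180° − 113.7°) = 35.50° from the x-axis; with |ZA| = 24.5, A = Z + 24.5·(cos 35.50°, sin 35.50°) = (59.80, -9.532). ZA is perpendicular to AT; with |AT| = 20.7 on the right of ZA, T = A + 20.7·(0.5807, -0.8141) = (71.82, -26.38). Then |CT| = |T − C| = 76.51.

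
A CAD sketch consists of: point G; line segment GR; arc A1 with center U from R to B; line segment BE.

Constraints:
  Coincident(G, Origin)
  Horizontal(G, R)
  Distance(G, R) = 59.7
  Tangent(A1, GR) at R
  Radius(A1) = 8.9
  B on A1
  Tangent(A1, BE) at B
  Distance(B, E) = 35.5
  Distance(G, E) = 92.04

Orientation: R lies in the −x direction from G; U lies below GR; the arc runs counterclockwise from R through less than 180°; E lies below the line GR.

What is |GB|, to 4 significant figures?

67.59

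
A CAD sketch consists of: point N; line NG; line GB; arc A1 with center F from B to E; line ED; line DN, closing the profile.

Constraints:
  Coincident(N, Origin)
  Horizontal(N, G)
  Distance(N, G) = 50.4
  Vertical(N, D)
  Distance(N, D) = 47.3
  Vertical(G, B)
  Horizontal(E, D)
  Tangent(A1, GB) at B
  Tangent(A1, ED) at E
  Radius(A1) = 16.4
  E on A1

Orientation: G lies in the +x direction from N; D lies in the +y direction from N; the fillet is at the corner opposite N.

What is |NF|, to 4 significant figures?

45.94

ND is vertical with |ND| = 47.3 and D on the +y side, so D = (0.000, 47.30). The virtual corner opposite N is at (50.40, 47.30). Since A1 is tangent to GB there, FB ⟂ GB and tangency of A1 to ED means the radius FE is perpendicular to ED, with radius 16.4, so the center F sits 16.4 in from both sides at F = (34.00, 30.90). Then |NF| = |F − N| = 45.94.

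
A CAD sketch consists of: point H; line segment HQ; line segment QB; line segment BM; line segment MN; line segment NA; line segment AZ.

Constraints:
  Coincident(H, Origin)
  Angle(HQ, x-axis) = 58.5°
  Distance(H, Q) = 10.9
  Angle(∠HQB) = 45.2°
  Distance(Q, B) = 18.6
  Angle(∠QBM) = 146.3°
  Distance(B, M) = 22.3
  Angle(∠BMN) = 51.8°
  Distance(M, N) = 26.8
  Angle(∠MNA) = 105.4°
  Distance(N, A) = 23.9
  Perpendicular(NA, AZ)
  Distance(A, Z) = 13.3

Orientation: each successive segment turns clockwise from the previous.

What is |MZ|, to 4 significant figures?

33.46

H is at the origin; HQ runs at 58.5° with length 10.9, so Q = (5.695, 9.294). ∠HQB = 45.2° gives QB at -76.30° from the x-axis; with |QB| = 18.6, B = (10.10, -8.777). ∠QBM = 146.3° gives BM at -110.0° from the x-axis; with |BM| = 22.3, M = (2.473, -29.73). ∠BMN = 51.8° gives MN at 121.8° from the x-axis; with |MN| = 26.8, N = (-11.65, -6.955). ∠MNA = 105.4° gives NA at 47.20° from the x-axis; with |NA| = 23.9, A = (4.590, 10.58). NA ⟂ AZ, so AZ runs at -42.80°; with |AZ| = 13.3, Z = (14.35, 1.545). Then |MZ| = |Z − M| = 33.46.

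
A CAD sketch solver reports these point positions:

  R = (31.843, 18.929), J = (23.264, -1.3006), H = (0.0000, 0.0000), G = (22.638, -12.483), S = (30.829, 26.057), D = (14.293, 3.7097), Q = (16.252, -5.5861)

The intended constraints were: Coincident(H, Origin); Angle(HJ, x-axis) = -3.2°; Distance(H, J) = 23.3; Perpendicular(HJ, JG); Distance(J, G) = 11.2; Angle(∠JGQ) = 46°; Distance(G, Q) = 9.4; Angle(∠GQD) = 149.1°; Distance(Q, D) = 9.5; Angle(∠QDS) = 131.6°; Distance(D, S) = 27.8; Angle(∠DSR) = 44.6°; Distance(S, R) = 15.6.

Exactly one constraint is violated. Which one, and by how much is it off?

Distance(S, R) = 15.6 — off by 8.40.

H = (0.00, 0.00) ✓; HJ at -3.200° ✓; |HJ| = 23.30 ✓; ∠(HJ, JG) = 90.00° ✓; |JG| = 11.20 ✓; ∠JGQ = 46.00° ✓; |GQ| = 9.399 ✓; ∠GQD = 149.1° ✓; |QD| = 9.500 ✓; ∠QDS = 131.6° ✓; |DS| = 27.80 ✓; ∠DSR = 44.60° ✓; |SR| = 7.200 ✗.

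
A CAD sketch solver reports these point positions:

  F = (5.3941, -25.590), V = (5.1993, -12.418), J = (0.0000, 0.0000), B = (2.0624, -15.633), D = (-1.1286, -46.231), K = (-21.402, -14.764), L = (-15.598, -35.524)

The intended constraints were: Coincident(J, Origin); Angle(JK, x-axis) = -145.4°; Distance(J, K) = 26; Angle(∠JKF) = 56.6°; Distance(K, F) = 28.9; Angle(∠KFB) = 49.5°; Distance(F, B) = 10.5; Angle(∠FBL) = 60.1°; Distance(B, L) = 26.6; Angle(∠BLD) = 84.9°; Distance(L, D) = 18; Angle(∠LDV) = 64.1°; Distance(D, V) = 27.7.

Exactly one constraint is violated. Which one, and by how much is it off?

Distance(D, V) = 27.7 — off by 6.70.

J = (0.00, 0.00) ✓; JK at -145.4° ✓; |JK| = 26.00 ✓; ∠JKF = 56.60° ✓; |KF| = 28.90 ✓; ∠KFB = 49.50° ✓; |FB| = 10.50 ✓; ∠FBL = 60.10° ✓; |BL| = 26.60 ✓; ∠BLD = 84.90° ✓; |LD| = 18.00 ✓; ∠LDV = 64.10° ✓; |DV| = 34.40 ✗.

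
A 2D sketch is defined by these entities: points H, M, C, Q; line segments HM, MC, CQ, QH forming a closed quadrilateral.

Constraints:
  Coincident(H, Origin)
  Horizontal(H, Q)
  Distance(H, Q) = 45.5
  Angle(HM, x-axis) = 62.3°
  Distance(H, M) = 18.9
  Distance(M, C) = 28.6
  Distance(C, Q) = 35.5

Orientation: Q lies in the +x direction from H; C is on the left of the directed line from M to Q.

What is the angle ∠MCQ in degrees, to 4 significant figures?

77.19°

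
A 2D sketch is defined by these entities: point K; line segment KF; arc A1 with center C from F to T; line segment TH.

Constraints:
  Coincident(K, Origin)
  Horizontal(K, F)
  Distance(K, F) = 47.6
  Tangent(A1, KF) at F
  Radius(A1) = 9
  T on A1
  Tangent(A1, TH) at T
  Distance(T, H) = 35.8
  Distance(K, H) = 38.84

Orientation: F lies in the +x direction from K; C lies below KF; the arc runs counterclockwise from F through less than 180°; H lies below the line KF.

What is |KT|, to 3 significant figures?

40.4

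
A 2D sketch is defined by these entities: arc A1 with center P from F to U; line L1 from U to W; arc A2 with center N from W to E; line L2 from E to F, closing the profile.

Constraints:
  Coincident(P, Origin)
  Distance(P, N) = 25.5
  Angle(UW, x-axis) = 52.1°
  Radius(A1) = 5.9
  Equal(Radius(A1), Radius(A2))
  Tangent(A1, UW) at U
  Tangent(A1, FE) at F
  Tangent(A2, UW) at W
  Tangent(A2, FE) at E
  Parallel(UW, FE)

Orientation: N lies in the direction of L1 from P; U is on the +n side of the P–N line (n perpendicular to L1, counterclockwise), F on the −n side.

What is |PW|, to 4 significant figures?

26.17

The slot axis is L1's direction at 52.1°, so u = (cos 52.1°, sin 52.1°) = (0.6143, 0.7891) and n = (−sin 52.1°, cos 52.1°) = (-0.7891, 0.6143). P is at the origin and N lies 25.5 along u from P, so N = 25.5·u = (15.66, 20.12). Tangency of A1 to both parallel lines with radius 5.9 puts U and F at P ± 5.9·n: U = (-4.656, 3.624), F = (4.656, -3.624). Equal radii place W and E the same way about N: W = N + 5.9·n = (11.01, 23.75), E = N − 5.9·n = (20.32, 16.50). Then |PW| = |W − P| = 26.17.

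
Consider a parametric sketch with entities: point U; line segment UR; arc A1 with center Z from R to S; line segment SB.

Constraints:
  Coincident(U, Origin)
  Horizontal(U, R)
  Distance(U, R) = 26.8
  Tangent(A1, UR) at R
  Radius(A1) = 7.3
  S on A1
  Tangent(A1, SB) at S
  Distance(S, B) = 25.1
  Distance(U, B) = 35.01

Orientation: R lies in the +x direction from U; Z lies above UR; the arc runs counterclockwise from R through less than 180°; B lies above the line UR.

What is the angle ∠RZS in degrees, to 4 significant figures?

130.5°

Checks: |ZS| = 7.300 ✓; ∠(ZS, SB) = 90.00° ✓; |SB| = 25.10 ✓; |UB| = 35.01 ✓.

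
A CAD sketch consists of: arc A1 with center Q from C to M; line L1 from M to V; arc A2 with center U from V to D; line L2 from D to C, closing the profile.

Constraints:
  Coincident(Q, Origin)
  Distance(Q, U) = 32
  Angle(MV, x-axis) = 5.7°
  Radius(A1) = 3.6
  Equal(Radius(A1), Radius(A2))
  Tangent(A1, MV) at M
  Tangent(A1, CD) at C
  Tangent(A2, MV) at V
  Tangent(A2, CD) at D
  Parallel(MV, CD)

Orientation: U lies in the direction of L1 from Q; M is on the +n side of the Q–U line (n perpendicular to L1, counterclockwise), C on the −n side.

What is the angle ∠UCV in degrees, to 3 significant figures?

6.26°

The slot axis is L1's direction at 5.7°, so u = (cos 5.7°, sin 5.7°) = (0.995, 0.0993) and n = (−sin 5.7°, cos 5.7°) = (-0.0993, 0.995). Q is at the origin and U lies 32.0 along u from Q, so U = 32.0·u = (31.8, 3.18). Tangency of A1 to both parallel lines with radius 3.6 puts M and C at Q ± 3.6·n: M = (-0.358, 3.58), C = (0.358, -3.58). Equal radii place V and D the same way about U: V = U + 3.6·n = (31.5, 6.76), D = U − 3.6·n = (32.2, -0.404). Then cos ∠UCV = CU·CV / (|CU||CV|), giving 6.26°.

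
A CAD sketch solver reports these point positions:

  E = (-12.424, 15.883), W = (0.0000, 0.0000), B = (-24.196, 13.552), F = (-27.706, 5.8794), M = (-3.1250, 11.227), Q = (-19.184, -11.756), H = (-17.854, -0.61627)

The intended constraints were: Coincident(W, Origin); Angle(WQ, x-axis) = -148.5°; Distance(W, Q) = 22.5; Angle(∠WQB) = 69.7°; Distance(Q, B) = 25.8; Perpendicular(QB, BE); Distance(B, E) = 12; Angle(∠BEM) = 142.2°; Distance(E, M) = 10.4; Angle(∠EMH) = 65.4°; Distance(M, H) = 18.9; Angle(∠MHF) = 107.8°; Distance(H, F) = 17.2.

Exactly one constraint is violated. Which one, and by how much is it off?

Distance(H, F) = 17.2 — off by 5.40.

W = (0.00, 0.00) ✓; WQ at -148.5° ✓; |WQ| = 22.50 ✓; ∠WQB = 69.70° ✓; |QB| = 25.80 ✓; ∠(QB, BE) = 90.00° ✓; |BE| = 12.00 ✓; ∠BEM = 142.2° ✓; |EM| = 10.40 ✓; ∠EMH = 65.40° ✓; |MH| = 18.90 ✓; ∠MHF = 107.8° ✓; |HF| = 11.80 ✗.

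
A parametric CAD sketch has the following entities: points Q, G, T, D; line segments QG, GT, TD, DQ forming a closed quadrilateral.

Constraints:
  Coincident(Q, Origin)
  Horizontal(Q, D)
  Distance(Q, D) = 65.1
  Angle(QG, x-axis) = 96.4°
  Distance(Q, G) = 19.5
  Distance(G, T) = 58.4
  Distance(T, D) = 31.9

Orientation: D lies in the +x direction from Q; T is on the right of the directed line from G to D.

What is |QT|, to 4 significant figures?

45.42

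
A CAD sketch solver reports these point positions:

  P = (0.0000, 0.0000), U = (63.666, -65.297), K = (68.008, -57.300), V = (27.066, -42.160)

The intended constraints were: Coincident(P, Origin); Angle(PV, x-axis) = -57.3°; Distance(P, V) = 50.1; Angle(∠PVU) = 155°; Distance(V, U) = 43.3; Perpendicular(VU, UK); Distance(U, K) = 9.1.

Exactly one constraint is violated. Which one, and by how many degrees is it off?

Perpendicular(VU, UK) — off by 3.80°.

P = (0.00, 0.00) ✓; PV at -57.30° ✓; |PV| = 50.10 ✓; ∠PVU = 155.0° ✓; |VU| = 43.30 ✓; ∠(VU, UK) = 93.80° ✗; |UK| = 9.100 ✓.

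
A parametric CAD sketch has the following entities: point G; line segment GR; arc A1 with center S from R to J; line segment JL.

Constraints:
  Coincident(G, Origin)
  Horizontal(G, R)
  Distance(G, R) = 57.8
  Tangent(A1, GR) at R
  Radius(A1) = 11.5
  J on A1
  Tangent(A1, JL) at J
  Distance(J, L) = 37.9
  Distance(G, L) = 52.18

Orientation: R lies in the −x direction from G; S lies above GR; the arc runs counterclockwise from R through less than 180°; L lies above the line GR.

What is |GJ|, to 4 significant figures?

47.79

Checks: |SJ| = 11.50 ✓; ∠(SJ, JL) = 90.00° ✓; |JL| = 37.90 ✓; |GL| = 52.18 ✓.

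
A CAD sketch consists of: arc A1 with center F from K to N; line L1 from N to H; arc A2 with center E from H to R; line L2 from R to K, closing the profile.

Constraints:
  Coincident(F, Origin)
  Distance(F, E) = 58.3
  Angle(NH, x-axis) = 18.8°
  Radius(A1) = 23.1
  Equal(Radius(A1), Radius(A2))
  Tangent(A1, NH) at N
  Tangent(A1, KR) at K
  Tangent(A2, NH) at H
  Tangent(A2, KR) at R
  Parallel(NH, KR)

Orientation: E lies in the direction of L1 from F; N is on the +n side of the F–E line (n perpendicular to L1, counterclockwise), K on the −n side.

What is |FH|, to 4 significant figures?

62.71

The slot axis is L1's direction at 18.8°, so u = (cos 18.8°, sin 18.8°) = (0.9466, 0.3223) and n = (−sin 18.8°, cos 18.8°) = (-0.3223, 0.9466). F is at the origin and E lies 58.3 along u from F, so E = 58.3·u = (55.19, 18.79). Tangency of A1 to both parallel lines with radius 23.1 puts N and K at F ± 23.1·n: N = (-7.444, 21.87), K = (7.444, -21.87). Equal radii place H and R the same way about E: H = E + 23.1·n = (47.75, 40.66), R = E − 23.1·n = (62.63, -3.080). Then |FH| = |H − F| = 62.71.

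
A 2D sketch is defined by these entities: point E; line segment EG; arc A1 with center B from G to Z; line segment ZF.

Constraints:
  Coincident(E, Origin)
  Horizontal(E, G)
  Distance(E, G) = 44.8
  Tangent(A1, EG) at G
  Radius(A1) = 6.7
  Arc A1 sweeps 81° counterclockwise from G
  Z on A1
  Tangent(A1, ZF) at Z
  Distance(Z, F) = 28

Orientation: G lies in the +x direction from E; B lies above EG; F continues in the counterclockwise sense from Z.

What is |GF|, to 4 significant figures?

35.08

E is at the origin; E and G share the same y with |EG| = 44.8 and G on the +x side, so G = (44.80, 0.000). The tangent condition forces BG to be normal to EG, so B = G + (0, 6.7) = (44.80, 6.700). On A1, G sits at bearing -90° from B; an 81° counterclockwise sweep puts Z at bearing -9°, so Z = B + 6.7·(cos -9°, sin -9°) = (51.42, 5.652). The tangent condition forces BZ to be normal to ZF, so ZF runs along (−sin -9°, cos -9°); with |ZF| = 28.0, F = (55.80, 33.31). Then |GF| = |F − G| = 35.08.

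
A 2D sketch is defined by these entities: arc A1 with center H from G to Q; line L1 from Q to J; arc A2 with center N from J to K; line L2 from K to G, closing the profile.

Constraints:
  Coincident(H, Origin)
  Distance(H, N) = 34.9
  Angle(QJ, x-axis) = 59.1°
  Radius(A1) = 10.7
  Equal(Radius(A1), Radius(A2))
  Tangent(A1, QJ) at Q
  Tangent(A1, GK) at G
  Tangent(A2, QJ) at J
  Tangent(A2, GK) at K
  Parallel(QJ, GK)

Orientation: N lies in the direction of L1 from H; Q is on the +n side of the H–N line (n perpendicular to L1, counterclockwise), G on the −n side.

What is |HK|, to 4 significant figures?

36.50

The slot axis is L1's direction at 59.1°, so u = (cos 59.1°, sin 59.1°) = (0.5135, 0.8581) and n = (−sin 59.1°, cos 59.1°) = (-0.8581, 0.5135). H is at the origin and N lies 34.9 along u from H, so N = 34.9·u = (17.92, 29.95). Tangency of A1 to both parallel lines with radius 10.7 puts Q and G at H ± 10.7·n: Q = (-9.181, 5.495), G = (9.181, -5.495). Equal radii place J and K the same way about N: J = N + 10.7·n = (8.741, 35.44), K = N − 10.7·n = (27.10, 24.45). Then |HK| = |K − H| = 36.50.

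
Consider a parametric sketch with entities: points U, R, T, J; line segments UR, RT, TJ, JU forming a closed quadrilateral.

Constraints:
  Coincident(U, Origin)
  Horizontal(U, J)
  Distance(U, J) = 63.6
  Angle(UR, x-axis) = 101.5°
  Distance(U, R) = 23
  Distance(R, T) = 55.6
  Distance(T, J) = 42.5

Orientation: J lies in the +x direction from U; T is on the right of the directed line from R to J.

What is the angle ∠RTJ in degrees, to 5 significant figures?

93.149°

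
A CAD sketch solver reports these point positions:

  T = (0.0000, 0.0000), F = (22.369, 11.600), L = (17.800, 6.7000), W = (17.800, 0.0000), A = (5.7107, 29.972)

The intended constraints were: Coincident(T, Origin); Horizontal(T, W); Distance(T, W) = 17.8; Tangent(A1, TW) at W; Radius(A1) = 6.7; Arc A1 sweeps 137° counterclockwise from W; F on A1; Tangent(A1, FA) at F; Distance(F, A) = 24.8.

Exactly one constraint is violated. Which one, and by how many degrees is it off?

Tangent(A1, FA) at F — off by 4.80°.

T = (0.00, 0.00) ✓; T.y = 0.00, W.y = 0.00 ✓; |TW| = 17.80 ✓; ∠(LW, WT) = 90.00° ✓; |LW| = 6.700 ✓; bearing(L→F) − bearing(L→W) = 137.0° ✓; |LF| = 6.700 ✓; ∠(LF, FA) = 94.80° ✗; |FA| = 24.80 ✓.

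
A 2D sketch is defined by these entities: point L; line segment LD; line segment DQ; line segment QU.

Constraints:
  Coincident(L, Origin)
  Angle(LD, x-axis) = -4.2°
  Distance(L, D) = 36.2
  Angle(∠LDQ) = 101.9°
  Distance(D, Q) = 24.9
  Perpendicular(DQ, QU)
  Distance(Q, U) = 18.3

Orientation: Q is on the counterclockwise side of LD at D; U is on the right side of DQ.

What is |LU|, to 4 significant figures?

62.72

L is at the origin; LD runs at -4.2° with length 36.2, so D = 36.2·(cos -4.2°, sin -4.2°) = (36.10, -2.651). ∠LDQ = 101.9°, so DQ runs at -4.2° + (180° − 101.9°) = 73.90° from the x-axis; with |DQ| = 24.9, Q = D + 24.9·(cos 73.90°, sin 73.90°) = (43.01, 21.27). DQ ⟂ QU; with |QU| = 18.3 on the right of DQ, U = Q + 18.3·(0.9608, -0.2773) = (60.59, 16.20). Then |LU| = |U − L| = 62.72.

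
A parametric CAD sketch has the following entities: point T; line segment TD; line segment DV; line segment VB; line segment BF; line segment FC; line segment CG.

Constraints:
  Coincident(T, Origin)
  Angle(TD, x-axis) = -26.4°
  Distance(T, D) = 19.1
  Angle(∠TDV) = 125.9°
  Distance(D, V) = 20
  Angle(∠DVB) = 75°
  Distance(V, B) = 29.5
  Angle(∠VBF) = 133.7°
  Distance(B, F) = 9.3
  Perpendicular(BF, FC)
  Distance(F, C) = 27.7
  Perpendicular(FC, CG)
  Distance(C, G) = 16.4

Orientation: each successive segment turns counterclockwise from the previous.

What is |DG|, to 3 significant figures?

5.35

BF is perpendicular to FC, so FC runs at -91.0°; with |FC| = 27.7, C = (5.03, -5.05). FC ⟂ CG, so CG runs at -1.00°; with |CG| = 16.4, G = (21.4, -5.34). Then |DG| = |G − D| = 5.35.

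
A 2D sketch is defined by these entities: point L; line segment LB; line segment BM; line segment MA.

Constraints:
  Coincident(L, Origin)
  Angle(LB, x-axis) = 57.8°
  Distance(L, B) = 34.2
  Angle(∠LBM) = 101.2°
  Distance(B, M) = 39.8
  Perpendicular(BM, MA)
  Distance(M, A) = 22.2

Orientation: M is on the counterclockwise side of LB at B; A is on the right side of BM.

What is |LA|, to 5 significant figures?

72.559

L is at the origin; LB runs at 57.8° with length 34.2, so B = 34.2·(cos 57.8°, sin 57.8°) = (18.224, 28.940). ∠LBM = 101.2°, so BM runs at 57.8° + (180° − 101.2°) = 136.60° from the x-axis; with |BM| = 39.8, M = B + 39.8·(cos 136.60°, sin 136.60°) = (-10.693, 56.286). BM ⟂ MA; with |MA| = 22.2 on the right of BM, A = M + 22.2·(0.68709, 0.72657) = (4.5600, 72.416). Then |LA| = |A − L| = 72.559.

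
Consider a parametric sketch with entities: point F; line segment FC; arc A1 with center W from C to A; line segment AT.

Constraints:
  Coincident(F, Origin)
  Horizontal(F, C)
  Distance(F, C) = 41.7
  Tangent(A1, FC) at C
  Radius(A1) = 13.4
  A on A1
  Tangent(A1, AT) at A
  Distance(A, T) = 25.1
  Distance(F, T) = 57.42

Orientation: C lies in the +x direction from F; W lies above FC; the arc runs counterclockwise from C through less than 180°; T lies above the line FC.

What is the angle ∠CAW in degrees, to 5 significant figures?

28.643°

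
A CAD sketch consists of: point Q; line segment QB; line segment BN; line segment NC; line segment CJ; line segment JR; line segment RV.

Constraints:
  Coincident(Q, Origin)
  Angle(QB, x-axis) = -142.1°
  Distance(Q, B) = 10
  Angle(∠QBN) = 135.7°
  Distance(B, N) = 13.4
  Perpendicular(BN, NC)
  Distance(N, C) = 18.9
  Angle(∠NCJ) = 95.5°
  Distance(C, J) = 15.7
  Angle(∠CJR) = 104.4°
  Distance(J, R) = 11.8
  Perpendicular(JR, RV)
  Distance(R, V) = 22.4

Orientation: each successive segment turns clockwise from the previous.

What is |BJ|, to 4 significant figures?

20.53

The perpendicularity gives NC at right angles to BN, so NC runs at 83.60°; with |NC| = 18.9, C = (-19.10, 14.13). ∠NCJ = 95.5° gives CJ at -0.9000° from the x-axis; with |CJ| = 15.7, J = (-3.403, 13.89). Then |BJ| = |J − B| = 20.53.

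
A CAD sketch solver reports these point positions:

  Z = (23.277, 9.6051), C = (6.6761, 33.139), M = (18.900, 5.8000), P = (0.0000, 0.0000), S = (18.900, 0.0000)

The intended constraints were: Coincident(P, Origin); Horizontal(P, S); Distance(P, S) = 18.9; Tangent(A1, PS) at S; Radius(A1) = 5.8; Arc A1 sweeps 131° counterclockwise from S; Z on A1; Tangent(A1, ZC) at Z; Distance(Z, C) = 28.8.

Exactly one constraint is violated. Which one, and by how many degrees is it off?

Tangent(A1, ZC) at Z — off by 5.80°.

P = (0.00, 0.00) ✓; P.y = 0.00, S.y = 0.00 ✓; |PS| = 18.90 ✓; ∠(MS, SP) = 90.00° ✓; |MS| = 5.800 ✓; bearing(M→Z) − bearing(M→S) = 131.0° ✓; |MZ| = 5.800 ✓; ∠(MZ, ZC) = 95.80° ✗; |ZC| = 28.80 ✓.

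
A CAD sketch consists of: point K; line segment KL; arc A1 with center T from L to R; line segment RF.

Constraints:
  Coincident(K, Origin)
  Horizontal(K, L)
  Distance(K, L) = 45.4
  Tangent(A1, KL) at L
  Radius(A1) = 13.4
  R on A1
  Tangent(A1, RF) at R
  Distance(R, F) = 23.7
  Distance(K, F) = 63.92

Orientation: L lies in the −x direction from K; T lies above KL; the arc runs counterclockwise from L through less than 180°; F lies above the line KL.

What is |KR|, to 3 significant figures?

41.1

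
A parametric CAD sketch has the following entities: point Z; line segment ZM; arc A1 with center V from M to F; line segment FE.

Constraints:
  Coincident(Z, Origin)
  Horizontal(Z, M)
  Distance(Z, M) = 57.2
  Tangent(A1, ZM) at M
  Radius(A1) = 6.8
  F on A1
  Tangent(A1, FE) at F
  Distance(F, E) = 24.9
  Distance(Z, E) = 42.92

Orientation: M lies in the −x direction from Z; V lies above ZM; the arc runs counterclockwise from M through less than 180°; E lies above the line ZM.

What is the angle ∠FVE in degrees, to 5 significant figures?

74.725°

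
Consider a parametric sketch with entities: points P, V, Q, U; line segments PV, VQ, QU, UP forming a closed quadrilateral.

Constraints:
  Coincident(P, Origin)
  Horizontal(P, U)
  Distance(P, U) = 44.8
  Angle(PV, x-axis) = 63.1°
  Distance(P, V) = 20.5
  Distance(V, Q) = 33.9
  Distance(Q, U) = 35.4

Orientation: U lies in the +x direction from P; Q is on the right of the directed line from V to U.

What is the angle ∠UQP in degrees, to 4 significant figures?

104.2°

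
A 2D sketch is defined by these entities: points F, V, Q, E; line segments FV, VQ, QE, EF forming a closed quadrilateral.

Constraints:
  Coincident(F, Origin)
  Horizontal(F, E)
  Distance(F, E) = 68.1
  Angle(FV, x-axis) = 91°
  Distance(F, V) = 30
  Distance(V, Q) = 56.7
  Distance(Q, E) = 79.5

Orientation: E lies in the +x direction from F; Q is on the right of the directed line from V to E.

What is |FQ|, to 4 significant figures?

27.23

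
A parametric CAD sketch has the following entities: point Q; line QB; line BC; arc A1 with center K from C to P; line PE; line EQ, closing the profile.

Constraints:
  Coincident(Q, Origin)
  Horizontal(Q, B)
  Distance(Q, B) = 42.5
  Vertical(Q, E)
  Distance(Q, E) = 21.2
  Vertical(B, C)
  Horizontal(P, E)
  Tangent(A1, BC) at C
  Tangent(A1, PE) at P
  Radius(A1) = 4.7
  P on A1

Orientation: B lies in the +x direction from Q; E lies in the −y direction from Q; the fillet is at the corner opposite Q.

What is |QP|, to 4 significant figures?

43.34

Q is at the origin; QB is horizontal with |QB| = 42.5 and B on the +x side, so B = (42.50, 0.000). QE is vertical with |QE| = 21.2 and E on the −y side, so E = (0.000, -21.20). The virtual corner opposite Q is at (42.50, -21.20). Since A1 is tangent to BC there, KC ⟂ BC and tangency of A1 to PE means the radius KP is perpendicular to PE, with radius 4.7, so the center K sits 4.7 in from both sides at K = (37.80, -16.50). That places the tangent points at C = (42.50, -16.50) on BC and P = (37.80, -21.20) on PE. Then |QP| = |P − Q| = 43.34.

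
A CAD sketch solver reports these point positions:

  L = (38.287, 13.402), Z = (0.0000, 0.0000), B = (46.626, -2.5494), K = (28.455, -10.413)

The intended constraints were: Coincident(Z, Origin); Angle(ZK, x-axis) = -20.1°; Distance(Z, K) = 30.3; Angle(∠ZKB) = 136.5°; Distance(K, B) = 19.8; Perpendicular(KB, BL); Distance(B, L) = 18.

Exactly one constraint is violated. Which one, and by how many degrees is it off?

Perpendicular(KB, BL) — off by 4.20°.

Z = (0.00, 0.00) ✓; ZK at -20.10° ✓; |ZK| = 30.30 ✓; ∠ZKB = 136.5° ✓; |KB| = 19.80 ✓; ∠(KB, BL) = 94.20° ✗; |BL| = 18.00 ✓.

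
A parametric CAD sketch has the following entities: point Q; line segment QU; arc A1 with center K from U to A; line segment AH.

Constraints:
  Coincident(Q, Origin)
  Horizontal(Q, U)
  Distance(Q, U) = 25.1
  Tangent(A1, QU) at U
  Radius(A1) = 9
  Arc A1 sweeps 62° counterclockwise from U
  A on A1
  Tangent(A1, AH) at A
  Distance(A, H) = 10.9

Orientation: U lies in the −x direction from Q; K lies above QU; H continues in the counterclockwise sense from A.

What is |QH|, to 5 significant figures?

18.767

Q is at the origin; Q and U share the same y with |QU| = 25.1 and U on the −x side, so U = (-25.100, 0.0000). Since A1 is tangent to QU there, KU ⟂ QU, so K = U + (0, 9) = (-25.100, 9.0000). On A1, U sits at bearing -90° from K; a 62° counterclockwise sweep puts A at bearing -28°, so A = K + 9.0·(cos -28°, sin -28°) = (-17.153, 4.7748). A1 meets AH tangentially, so KA is at right angles to AH, so AH runs along (−sin -28°, cos -28°); with |AH| = 10.9, H = (-12.036, 14.399). Then |QH| = |H − Q| = 18.767.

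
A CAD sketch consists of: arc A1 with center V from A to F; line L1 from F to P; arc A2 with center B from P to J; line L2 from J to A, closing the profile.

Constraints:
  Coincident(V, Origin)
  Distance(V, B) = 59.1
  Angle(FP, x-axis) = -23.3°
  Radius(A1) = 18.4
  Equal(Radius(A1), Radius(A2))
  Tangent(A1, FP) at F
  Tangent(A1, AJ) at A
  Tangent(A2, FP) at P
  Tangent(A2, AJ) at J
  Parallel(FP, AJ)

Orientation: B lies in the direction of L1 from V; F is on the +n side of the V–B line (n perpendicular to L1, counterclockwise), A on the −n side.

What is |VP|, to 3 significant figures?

61.9

The slot axis is L1's direction at -23.3°, so u = (cos -23.3°, sin -23.3°) = (0.918, -0.396) and n = (−sin -23.3°, cos -23.3°) = (0.396, 0.918). V is at the origin and B lies 59.1 along u from V, so B = 59.1·u = (54.3, -23.4). Tangency of A1 to both parallel lines with radius 18.4 puts F and A at V ± 18.4·n: F = (7.28, 16.9), A = (-7.28, -16.9). Equal radii place P and J the same way about B: P = B + 18.4·n = (61.6, -6.48), J = B − 18.4·n = (47.0, -40.3). Then |VP| = |P − V| = 61.9.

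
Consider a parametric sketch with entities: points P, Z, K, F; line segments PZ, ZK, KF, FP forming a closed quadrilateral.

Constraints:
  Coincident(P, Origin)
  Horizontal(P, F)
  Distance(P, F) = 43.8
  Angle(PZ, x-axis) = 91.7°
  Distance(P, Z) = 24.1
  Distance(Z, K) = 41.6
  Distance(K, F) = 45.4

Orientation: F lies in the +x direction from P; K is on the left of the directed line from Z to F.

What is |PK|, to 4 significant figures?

57.00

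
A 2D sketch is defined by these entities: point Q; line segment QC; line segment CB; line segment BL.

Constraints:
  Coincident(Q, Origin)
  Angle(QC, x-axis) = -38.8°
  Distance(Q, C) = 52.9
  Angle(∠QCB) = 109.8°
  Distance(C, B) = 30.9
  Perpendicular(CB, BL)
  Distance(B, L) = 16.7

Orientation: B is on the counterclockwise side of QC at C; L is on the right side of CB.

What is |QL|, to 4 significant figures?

82.47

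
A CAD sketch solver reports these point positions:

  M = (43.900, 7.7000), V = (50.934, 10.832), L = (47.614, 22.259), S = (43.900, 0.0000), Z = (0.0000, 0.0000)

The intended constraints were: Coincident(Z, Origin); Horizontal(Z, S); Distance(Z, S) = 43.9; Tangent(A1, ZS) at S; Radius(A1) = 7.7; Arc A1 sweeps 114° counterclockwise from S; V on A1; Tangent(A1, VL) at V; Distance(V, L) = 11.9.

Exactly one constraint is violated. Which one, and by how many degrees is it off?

Tangent(A1, VL) at V — off by 7.80°.

Z = (0.00, 0.00) ✓; Z.y = 0.00, S.y = 0.00 ✓; |ZS| = 43.90 ✓; ∠(MS, SZ) = 90.00° ✓; |MS| = 7.700 ✓; bearing(M→V) − bearing(M→S) = 114.0° ✓; |MV| = 7.700 ✓; ∠(MV, VL) = 97.80° ✗; |VL| = 11.90 ✓.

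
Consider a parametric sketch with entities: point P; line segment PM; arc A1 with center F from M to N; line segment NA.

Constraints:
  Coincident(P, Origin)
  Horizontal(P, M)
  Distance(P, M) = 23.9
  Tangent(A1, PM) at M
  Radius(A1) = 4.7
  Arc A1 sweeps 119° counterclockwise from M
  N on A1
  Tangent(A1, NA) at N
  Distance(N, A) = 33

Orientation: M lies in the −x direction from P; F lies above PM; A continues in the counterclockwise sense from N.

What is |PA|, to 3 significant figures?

50.6

On A1, M sits at bearing -90° from F; a 119° counterclockwise sweep puts N at bearing 29°, so N = F + 4.7·(cos 29°, sin 29°) = (-19.8, 6.98). Tangency of A1 to NA means the radius FN is perpendicular to NA, so NA runs along (−sin 29°, cos 29°); with |NA| = 33.0, A = (-35.8, 35.8). Then |PA| = |A − P| = 50.6.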